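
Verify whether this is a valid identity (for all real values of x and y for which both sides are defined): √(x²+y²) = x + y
Claim: √(x²+y²) = x + y.
Test a specific point where both sides are defined: x = 5, y = 1.
LHS = √(x²+y²) ≈ 5.0990
RHS = x + y ≈ 6.0000
Since 5.0990 ≠ 6.0000, the equation fails at this point, so it cannot hold for all real values of x and y for which both sides are defined.
(x+y)² = x² + 2xy + y², not x² + y², so the square root does not split this way.

Conclusion: No, this is NOT an identity.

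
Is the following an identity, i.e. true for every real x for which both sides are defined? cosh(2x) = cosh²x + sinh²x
Yes, this is an identity.

Claim: cosh(2x) = cosh²x + sinh²x.
Reasoning: cosh²x = (e^(2x) + 2 + e^(-2x))/4 and sinh²x = (e^(2x) - 2 + e^(-2x))/4. Adding gives (2e^(2x) + 2e^(-2x))/4 = (e^(2x) + e^(-2x))/2 = cosh(2x).
So the two sides agree for every real x for which both sides are defined.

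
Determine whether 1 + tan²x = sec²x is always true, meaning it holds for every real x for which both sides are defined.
Claim: 1 + tan²x = sec²x.
Reasoning: Start from sin²x + cos²x = 1 and divide every term by cos²x (allowed wherever tan x and sec x are defined): tan²x + 1 = 1/cos²x = sec²x.
So the two sides agree for every real x for which both sides are defined.

Conclusion: Yes, this is an identity.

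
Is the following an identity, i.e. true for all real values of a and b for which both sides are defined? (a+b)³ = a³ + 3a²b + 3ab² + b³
Yes, this is an identity.

Claim: (a+b)³ = a³ + 3a²b + 3ab² + b³.
Reasoning: (a+b)³ = (a+b)(a+b)² = (a+b)(a² + 2ab + b²) = a³ + 2a²b + ab² + a²b + 2ab² + b³ = a³ + 3a²b + 3ab² + b³.
So the two sides agree for all real values of a and b for which both sides are defined.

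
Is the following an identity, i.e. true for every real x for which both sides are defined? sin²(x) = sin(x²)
Claim: sin²(x) = sin(x²).
Test a specific point where both sides are defined: x = π/6.
LHS = sin²(x) ≈ 0.2500
RHS = sin(x²) ≈ 0.2707
Since 0.2500 ≠ 0.2707, the equation fails at this point, so it cannot hold for every real x for which both sides are defined.
sin²(x) means (sin x)², squaring the output; sin(x²) squares the input. These are different functions.

Conclusion: No, this is NOT an identity.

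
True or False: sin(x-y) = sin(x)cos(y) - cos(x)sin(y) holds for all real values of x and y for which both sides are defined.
True.

Claim: sin(x-y) = sin(x)cos(y) - cos(x)sin(y).
Reasoning: Replace y by -y in sin(x+y) = sin(x)cos(y) + cos(x)sin(y) and use cos(-y) = cos(y), sin(-y) = -sin(y): sin(x-y) = sin(x)cos(y) - cos(x)sin(y).
So the two sides agree for all real values of x and y for which both sides are defined.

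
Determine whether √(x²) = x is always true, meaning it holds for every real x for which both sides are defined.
No, this is NOT an identity.

Claim: √(x²) = x.
Test a specific point where both sides are defined: x = -3.
LHS = √(x²) ≈ 3.0000
RHS = x ≈ -3.0000
Since 3.0000 ≠ -3.0000, the equation fails at this point, so it cannot hold for every real x for which both sides are defined.
√(x²) = |x|, which differs from x whenever x < 0 (both sides are defined for every real x).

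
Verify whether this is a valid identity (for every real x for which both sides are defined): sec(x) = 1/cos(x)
Claim: sec(x) = 1/cos(x).
Reasoning: sec(x) is by definition the reciprocal of cos(x), wherever cos(x) ≠ 0.
So the two sides agree for every real x for which both sides are defined.

Conclusion: Yes, this is an identity.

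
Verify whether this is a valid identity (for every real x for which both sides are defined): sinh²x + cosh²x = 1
No, this is NOT an identity.

Claim: sinh²x + cosh²x = 1.
Test a specific point where both sides are defined: x = 3/2.
LHS = sinh²x + cosh²x ≈ 10.0677
RHS = 1 ≈ 1.0000
Since 10.0677 ≠ 1.0000, the equation fails at this point, so it cannot hold for every real x for which both sides are defined.
The correct hyperbolic identity is cosh²x - sinh²x = 1 (a difference); the sum sinh²x + cosh²x equals cosh(2x).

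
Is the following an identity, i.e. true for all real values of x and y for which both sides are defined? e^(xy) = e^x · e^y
Claim: e^(xy) = e^x · e^y.
Test a specific point where both sides are defined: x = 3/2, y = 4.
LHS = e^(xy) ≈ 403.4288
RHS = e^x · e^y ≈ 244.6919
Since 403.4288 ≠ 244.6919, the equation fails at this point, so it cannot hold for all real values of x and y for which both sides are defined.
e^x · e^y = e^(x+y), not e^(xy).

Conclusion: No, this is NOT an identity.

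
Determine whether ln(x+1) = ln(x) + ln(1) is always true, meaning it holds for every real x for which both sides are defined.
No, this is NOT an identity.

Claim: ln(x+1) = ln(x) + ln(1).
Test a specific point where both sides are defined: x = 2.
LHS = ln(x+1) ≈ 1.0986
RHS = ln(x) + ln(1) ≈ 0.6931
Since 1.0986 ≠ 0.6931, the equation fails at this point, so it cannot hold for every real x for which both sides are defined.
ln(1) = 0, so the right side is just ln(x), which differs from ln(x+1).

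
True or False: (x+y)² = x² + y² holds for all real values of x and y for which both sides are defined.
Claim: (x+y)² = x² + y².
Test a specific point where both sides are defined: x = 1/2, y = 2.
LHS = (x+y)² ≈ 6.2500
RHS = x² + y² ≈ 4.2500
Since 6.2500 ≠ 4.2500, the equation fails at this point, so it cannot hold for all real values of x and y for which both sides are defined.
The correct expansion is (x+y)² = x² + 2xy + y²; the cross term 2xy is missing.

Conclusion: False.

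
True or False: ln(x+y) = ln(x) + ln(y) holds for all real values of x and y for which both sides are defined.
False.

Claim: ln(x+y) = ln(x) + ln(y).
Test a specific point where both sides are defined: x = 3, y = 5.
LHS = ln(x+y) ≈ 2.0794
RHS = ln(x) + ln(y) ≈ 2.7081
Since 2.0794 ≠ 2.7081, the equation fails at this point, so it cannot hold for all real values of x and y for which both sides are defined.
ln(x) + ln(y) = ln(xy), not ln(x+y).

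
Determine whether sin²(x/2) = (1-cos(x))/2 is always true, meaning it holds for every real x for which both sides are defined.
Yes, this is an identity.

Claim: sin²(x/2) = (1-cos(x))/2.
Reasoning: Use cos(2θ) = 1 - 2sin²θ with θ = x/2: cos(x) = 1 - 2sin²(x/2). Solving for sin²(x/2) gives (1 - cos(x))/2.
So the two sides agree for every real x for which both sides are defined.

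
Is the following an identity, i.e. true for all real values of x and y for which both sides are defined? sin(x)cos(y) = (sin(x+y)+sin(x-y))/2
Claim: sin(x)cos(y) = (sin(x+y)+sin(x-y))/2.
Reasoning: sin(x+y) = sin(x)cos(y) + cos(x)sin(y) and sin(x-y) = sin(x)cos(y) - cos(x)sin(y). Adding, sin(x+y) + sin(x-y) = 2sin(x)cos(y); divide by 2.
So the two sides agree for all real values of x and y for which both sides are defined.

Conclusion: Yes, this is an identity.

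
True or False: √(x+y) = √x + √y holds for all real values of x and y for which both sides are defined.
Claim: √(x+y) = √x + √y.
Test a specific point where both sides are defined: x = 4, y = 3.
LHS = √(x+y) ≈ 2.6458
RHS = √x + √y ≈ 3.7321
Since 2.6458 ≠ 3.7321, the equation fails at this point, so it cannot hold for all real values of x and y for which both sides are defined.
Squaring the right side gives x + 2√(xy) + y, not x + y.

Conclusion: False.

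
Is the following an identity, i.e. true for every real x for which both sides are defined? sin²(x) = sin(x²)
No, this is NOT an identity.

Claim: sin²(x) = sin(x²).
Test a specific point where both sides are defined: x = -π/4.
LHS = sin²(x) ≈ 0.5000
RHS = sin(x²) ≈ 0.5785
Since 0.5000 ≠ 0.5785, the equation fails at this point, so it cannot hold for every real x for which both sides are defined.
sin²(x) means (sin x)², squaring the output; sin(x²) squares the input. These are different functions.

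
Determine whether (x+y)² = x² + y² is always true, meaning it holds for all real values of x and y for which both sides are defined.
No, this is NOT an identity.

Claim: (x+y)² = x² + y².
Test a specific point where both sides are defined: x = 1, y = 1/2.
LHS = (x+y)² ≈ 2.2500
RHS = x² + y² ≈ 1.2500
Since 2.2500 ≠ 1.2500, the equation fails at this point, so it cannot hold for all real values of x and y for which both sides are defined.
The correct expansion is (x+y)² = x² + 2xy + y²; the cross term 2xy is missing.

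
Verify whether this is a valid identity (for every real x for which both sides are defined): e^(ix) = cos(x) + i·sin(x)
Yes, this is an identity.

Claim: e^(ix) = cos(x) + i·sin(x).
Reasoning: Euler's formula. Expand e^(ix) = Σ (ix)^k / k!. Since i² = -1, the even-k terms are Σ (-1)^m x^(2m)/(2m)! = cos(x) and the odd-k terms are i · Σ (-1)^m x^(2m+1)/(2m+1)! = i·sin(x).
So the two sides agree for every real x for which both sides are defined.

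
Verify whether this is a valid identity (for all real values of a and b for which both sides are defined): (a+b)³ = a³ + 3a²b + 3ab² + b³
Yes, this is an identity.

Claim: (a+b)³ = a³ + 3a²b + 3ab² + b³.
Reasoning: (a+b)³ = (a+b)(a+b)² = (a+b)(a² + 2ab + b²) = a³ + 2a²b + ab² + a²b + 2ab² + b³ = a³ + 3a²b + 3ab² + b³.
So the two sides agree for all real values of a and b for which both sides are defined.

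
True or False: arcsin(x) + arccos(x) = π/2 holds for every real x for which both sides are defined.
True.

Claim: arcsin(x) + arccos(x) = π/2.
Reasoning: Both sides are defined for -1 ≤ x ≤ 1. Let θ = arcsin(x), so sin θ = x and θ ∈ [-π/2, π/2]. Then cos(π/2 - θ) = sin θ = x and π/2 - θ ∈ [0, π], which is exactly the range of arccos, so arccos(x) = π/2 - θ. Adding: arcsin(x) + arccos(x) = θ + (π/2 - θ) = π/2.
So the two sides agree for every real x for which both sides are defined.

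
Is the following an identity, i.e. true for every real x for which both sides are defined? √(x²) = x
No, this is NOT an identity.

Claim: √(x²) = x.
Test a specific point where both sides are defined: x = -2.
LHS = √(x²) ≈ 2.0000
RHS = x ≈ -2.0000
Since 2.0000 ≠ -2.0000, the equation fails at this point, so it cannot hold for every real x for which both sides are defined.
√(x²) = |x|, which differs from x whenever x < 0 (both sides are defined for every real x).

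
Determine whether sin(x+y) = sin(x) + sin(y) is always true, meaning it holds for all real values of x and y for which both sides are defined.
No, this is NOT an identity.

Claim: sin(x+y) = sin(x) + sin(y).
Test a specific point where both sides are defined: x = 2π/3, y = 2π/3.
LHS = sin(x+y) ≈ -0.8660
RHS = sin(x) + sin(y) ≈ 1.7321
Since -0.8660 ≠ 1.7321, the equation fails at this point, so it cannot hold for all real values of x and y for which both sides are defined.
The correct expansion is sin(x+y) = sin(x)cos(y) + cos(x)sin(y); sine is not additive.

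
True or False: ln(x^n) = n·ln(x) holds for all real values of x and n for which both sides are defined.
True.

Claim: ln(x^n) = n·ln(x).
Reasoning: The right side requires x > 0. For x > 0, x^n = (e^(ln x))^n = e^(n·ln x), so taking ln of both sides gives ln(x^n) = n·ln(x).
So the two sides agree for all real values of x and n for which both sides are defined.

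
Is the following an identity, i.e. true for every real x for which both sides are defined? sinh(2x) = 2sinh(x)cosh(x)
Claim: sinh(2x) = 2sinh(x)cosh(x).
Reasoning: 2sinh(x)cosh(x) = 2 · (e^x - e^-x)/2 · (e^x + e^-x)/2 = (e^(2x) - e^(-2x))/2 = sinh(2x).
So the two sides agree for every real x for which both sides are defined.

Conclusion: Yes, this is an identity.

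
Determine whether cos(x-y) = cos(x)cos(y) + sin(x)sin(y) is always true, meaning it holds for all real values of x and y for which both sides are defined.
Yes, this is an identity.

Claim: cos(x-y) = cos(x)cos(y) + sin(x)sin(y).
Reasoning: Replace y by -y in cos(x+y) = cos(x)cos(y) - sin(x)sin(y) and use cos(-y) = cos(y), sin(-y) = -sin(y): cos(x-y) = cos(x)cos(y) + sin(x)sin(y).
So the two sides agree for all real values of x and y for which both sides are defined.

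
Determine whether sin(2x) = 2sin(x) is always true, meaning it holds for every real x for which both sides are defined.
Claim: sin(2x) = 2sin(x).
Test a specific point where both sides are defined: x = -π/4.
LHS = sin(2x) ≈ -1.0000
RHS = 2sin(x) ≈ -1.4142
Since -1.0000 ≠ -1.4142, the equation fails at this point, so it cannot hold for every real x for which both sides are defined.
The correct double-angle formula is sin(2x) = 2sin(x)cos(x).

Conclusion: No, this is NOT an identity.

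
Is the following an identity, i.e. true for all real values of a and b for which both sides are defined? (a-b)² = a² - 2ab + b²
Yes, this is an identity.

Claim: (a-b)² = a² - 2ab + b².
Reasoning: Expand: (a-b)² = (a-b)(a-b) = a·a - a·b - b·a + b·b = a² - 2ab + b².
So the two sides agree for all real values of a and b for which both sides are defined.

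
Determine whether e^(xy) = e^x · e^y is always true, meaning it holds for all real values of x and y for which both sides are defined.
Claim: e^(xy) = e^x · e^y.
Test a specific point where both sides are defined: x = 2, y = 4.
LHS = e^(xy) ≈ 2980.9580
RHS = e^x · e^y ≈ 403.4288
Since 2980.9580 ≠ 403.4288, the equation fails at this point, so it cannot hold for all real values of x and y for which both sides are defined.
e^x · e^y = e^(x+y), not e^(xy).

Conclusion: No, this is NOT an identity.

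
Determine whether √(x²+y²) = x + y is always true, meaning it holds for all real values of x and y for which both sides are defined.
No, this is NOT an identity.

Claim: √(x²+y²) = x + y.
Test a specific point where both sides are defined: x = 1, y = 3/2.
LHS = √(x²+y²) ≈ 1.8028
RHS = x + y ≈ 2.5000
Since 1.8028 ≠ 2.5000, the equation fails at this point, so it cannot hold for all real values of x and y for which both sides are defined.
(x+y)² = x² + 2xy + y², not x² + y², so the square root does not split this way.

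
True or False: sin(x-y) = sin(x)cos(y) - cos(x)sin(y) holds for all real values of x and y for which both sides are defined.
Claim: sin(x-y) = sin(x)cos(y) - cos(x)sin(y).
Reasoning: Replace y by -y in sin(x+y) = sin(x)cos(y) + cos(x)sin(y) and use cos(-y) = cos(y), sin(-y) = -sin(y): sin(x-y) = sin(x)cos(y) - cos(x)sin(y).
So the two sides agree for all real values of x and y for which both sides are defined.

Conclusion: True.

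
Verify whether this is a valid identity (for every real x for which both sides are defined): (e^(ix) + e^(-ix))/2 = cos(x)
Claim: (e^(ix) + e^(-ix))/2 = cos(x).
Reasoning: By Euler's formula e^(ix) = cos(x) + i·sin(x) and e^(-ix) = cos(x) - i·sin(x). Adding cancels the sine terms: e^(ix) + e^(-ix) = 2cos(x); divide by 2.
So the two sides agree for every real x for which both sides are defined.

Conclusion: Yes, this is an identity.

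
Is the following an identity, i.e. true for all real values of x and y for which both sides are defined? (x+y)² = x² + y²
No, this is NOT an identity.

Claim: (x+y)² = x² + y².
Test a specific point where both sides are defined: x = 5, y = 1/2.
LHS = (x+y)² ≈ 30.2500
RHS = x² + y² ≈ 25.2500
Since 30.2500 ≠ 25.2500, the equation fails at this point, so it cannot hold for all real values of x and y for which both sides are defined.
The correct expansion is (x+y)² = x² + 2xy + y²; the cross term 2xy is missing.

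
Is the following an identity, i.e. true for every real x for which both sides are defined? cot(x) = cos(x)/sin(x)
Yes, this is an identity.

Claim: cot(x) = cos(x)/sin(x).
Reasoning: cot(x) is defined as 1/tan(x) = 1/(sin(x)/cos(x)) = cos(x)/sin(x), wherever sin(x) ≠ 0.
So the two sides agree for every real x for which both sides are defined.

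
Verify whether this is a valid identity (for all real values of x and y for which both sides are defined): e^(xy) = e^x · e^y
No, this is NOT an identity.

Claim: e^(xy) = e^x · e^y.
Test a specific point where both sides are defined: x = 1/2, y = 2.
LHS = e^(xy) ≈ 2.7183
RHS = e^x · e^y ≈ 12.1825
Since 2.7183 ≠ 12.1825, the equation fails at this point, so it cannot hold for all real values of x and y for which both sides are defined.
e^x · e^y = e^(x+y), not e^(xy).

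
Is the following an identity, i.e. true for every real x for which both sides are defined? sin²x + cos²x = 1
Claim: sin²x + cos²x = 1.
Reasoning: The point (cos x, sin x) lies on the unit circle X² + Y² = 1, so cos²x + sin²x = 1 for every real x.
So the two sides agree for every real x for which both sides are defined.

Conclusion: Yes, this is an identity.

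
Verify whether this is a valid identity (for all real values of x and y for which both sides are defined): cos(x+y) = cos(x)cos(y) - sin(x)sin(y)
Yes, this is an identity.

Claim: cos(x+y) = cos(x)cos(y) - sin(x)sin(y).
Reasoning: By Euler's formula e^(i(x+y)) = e^(ix)·e^(iy) = (cos x + i·sin x)(cos y + i·sin y). The real part of the left side is cos(x+y); the real part of the product is cos(x)cos(y) - sin(x)sin(y) (since i·i = -1).
So the two sides agree for all real values of x and y for which both sides are defined.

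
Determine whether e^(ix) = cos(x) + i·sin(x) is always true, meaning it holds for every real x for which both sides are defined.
Yes, this is an identity.

Claim: e^(ix) = cos(x) + i·sin(x).
Reasoning: Euler's formula. Expand e^(ix) = Σ (ix)^k / k!. Since i² = -1, the even-k terms are Σ (-1)^m x^(2m)/(2m)! = cos(x) and the odd-k terms are i · Σ (-1)^m x^(2m+1)/(2m+1)! = i·sin(x).
So the two sides agree for every real x for which both sides are defined.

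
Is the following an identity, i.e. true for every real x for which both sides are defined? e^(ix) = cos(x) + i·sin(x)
Claim: e^(ix) = cos(x) + i·sin(x).
Reasoning: Euler's formula. Expand e^(ix) = Σ (ix)^k / k!. Since i² = -1, the even-k terms are Σ (-1)^m x^(2m)/(2m)! = cos(x) and the odd-k terms are i · Σ (-1)^m x^(2m+1)/(2m+1)! = i·sin(x).
So the two sides agree for every real x for which both sides are defined.

Conclusion: Yes, this is an identity.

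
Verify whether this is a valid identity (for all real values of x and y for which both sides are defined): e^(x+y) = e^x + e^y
No, this is NOT an identity.

Claim: e^(x+y) = e^x + e^y.
Test a specific point where both sides are defined: x = 1, y = -1.
LHS = e^(x+y) ≈ 1.0000
RHS = e^x + e^y ≈ 3.0862
Since 1.0000 ≠ 3.0862, the equation fails at this point, so it cannot hold for all real values of x and y for which both sides are defined.
The correct rule is e^(x+y) = e^x · e^y (a product, not a sum).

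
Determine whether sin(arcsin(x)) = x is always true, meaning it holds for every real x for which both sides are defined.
Claim: sin(arcsin(x)) = x.
Reasoning: For -1 ≤ x ≤ 1 (where arcsin is defined), arcsin(x) is by definition an angle whose sine equals x. Taking the sine of that angle returns x. (Note the other order, arcsin(sin x) = x, is NOT an identity.)
So the two sides agree for every real x for which both sides are defined.

Conclusion: Yes, this is an identity.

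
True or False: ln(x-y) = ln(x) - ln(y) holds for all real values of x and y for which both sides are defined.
Claim: ln(x-y) = ln(x) - ln(y).
Test a specific point where both sides are defined: x = 2, y = 3/2.
LHS = ln(x-y) ≈ -0.6931
RHS = ln(x) - ln(y) ≈ 0.2877
Since -0.6931 ≠ 0.2877, the equation fails at this point, so it cannot hold for all real values of x and y for which both sides are defined.
ln(x) - ln(y) = ln(x/y), not ln(x-y).

Conclusion: False.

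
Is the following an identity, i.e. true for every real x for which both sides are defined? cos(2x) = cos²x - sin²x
Claim: cos(2x) = cos²x - sin²x.
Reasoning: Put y = x in the addition formula cos(x+y) = cos(x)cos(y) - sin(x)sin(y): cos(2x) = cos²x - sin²x.
So the two sides agree for every real x for which both sides are defined.

Conclusion: Yes, this is an identity.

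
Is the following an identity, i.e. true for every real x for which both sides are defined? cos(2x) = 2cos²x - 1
Yes, this is an identity.

Claim: cos(2x) = 2cos²x - 1.
Reasoning: cos(2x) = cos²x - sin²x. Replace sin²x by 1 - cos²x: cos²x - (1 - cos²x) = 2cos²x - 1.
So the two sides agree for every real x for which both sides are defined.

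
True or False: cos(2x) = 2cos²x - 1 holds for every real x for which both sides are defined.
Claim: cos(2x) = 2cos²x - 1.
Reasoning: cos(2x) = cos²x - sin²x. Replace sin²x by 1 - cos²x: cos²x - (1 - cos²x) = 2cos²x - 1.
So the two sides agree for every real x for which both sides are defined.

Conclusion: True.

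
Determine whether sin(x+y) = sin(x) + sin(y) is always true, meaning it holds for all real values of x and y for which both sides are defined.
Claim: sin(x+y) = sin(x) + sin(y).
Test a specific point where both sides are defined: x = π/2, y = π/3.
LHS = sin(x+y) ≈ 0.5000
RHS = sin(x) + sin(y) ≈ 1.8660
Since 0.5000 ≠ 1.8660, the equation fails at this point, so it cannot hold for all real values of x and y for which both sides are defined.
The correct expansion is sin(x+y) = sin(x)cos(y) + cos(x)sin(y); sine is not additive.

Conclusion: No, this is NOT an identity.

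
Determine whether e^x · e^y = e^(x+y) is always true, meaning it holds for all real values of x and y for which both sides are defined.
Claim: e^x · e^y = e^(x+y).
Reasoning: This is the law of exponents for a common base: multiplying powers adds exponents. E.g. from the series, (Σ x^j/j!)(Σ y^k/k!) = Σ_m (Σ_{j+k=m} x^j y^k/(j!k!)) = Σ_m (x+y)^m/m! by the binomial theorem.
So the two sides agree for all real values of x and y for which both sides are defined.

Conclusion: Yes, this is an identity.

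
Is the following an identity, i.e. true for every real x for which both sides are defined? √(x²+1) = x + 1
Claim: √(x²+1) = x + 1.
Test a specific point where both sides are defined: x = 5.
LHS = √(x²+1) ≈ 5.0990
RHS = x + 1 ≈ 6.0000
Since 5.0990 ≠ 6.0000, the equation fails at this point, so it cannot hold for every real x for which both sides are defined.
(x+1)² = x² + 2x + 1 ≠ x² + 1 unless x = 0.

Conclusion: No, this is NOT an identity.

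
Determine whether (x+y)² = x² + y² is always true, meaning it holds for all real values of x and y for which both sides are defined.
Claim: (x+y)² = x² + y².
Test a specific point where both sides are defined: x = 4, y = 1.
LHS = (x+y)² ≈ 25.0000
RHS = x² + y² ≈ 17.0000
Since 25.0000 ≠ 17.0000, the equation fails at this point, so it cannot hold for all real values of x and y for which both sides are defined.
The correct expansion is (x+y)² = x² + 2xy + y²; the cross term 2xy is missing.

Conclusion: No, this is NOT an identity.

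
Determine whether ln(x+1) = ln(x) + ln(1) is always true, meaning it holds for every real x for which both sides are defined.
No, this is NOT an identity.

Claim: ln(x+1) = ln(x) + ln(1).
Test a specific point where both sides are defined: x = 1.
LHS = ln(x+1) ≈ 0.6931
RHS = ln(x) + ln(1) ≈ 0.0000
Since 0.6931 ≠ 0.0000, the equation fails at this point, so it cannot hold for every real x for which both sides are defined.
ln(1) = 0, so the right side is just ln(x), which differs from ln(x+1).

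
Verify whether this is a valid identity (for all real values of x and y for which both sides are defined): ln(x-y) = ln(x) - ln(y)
No, this is NOT an identity.

Claim: ln(x-y) = ln(x) - ln(y).
Test a specific point where both sides are defined: x = 5, y = 4.
LHS = ln(x-y) ≈ 0.0000
RHS = ln(x) - ln(y) ≈ 0.2231
Since 0.0000 ≠ 0.2231, the equation fails at this point, so it cannot hold for all real values of x and y for which both sides are defined.
ln(x) - ln(y) = ln(x/y), not ln(x-y).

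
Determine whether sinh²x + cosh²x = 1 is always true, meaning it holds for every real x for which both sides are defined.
Claim: sinh²x + cosh²x = 1.
Test a specific point where both sides are defined: x = -2.
LHS = sinh²x + cosh²x ≈ 27.3082
RHS = 1 ≈ 1.0000
Since 27.3082 ≠ 1.0000, the equation fails at this point, so it cannot hold for every real x for which both sides are defined.
The correct hyperbolic identity is cosh²x - sinh²x = 1 (a difference); the sum sinh²x + cosh²x equals cosh(2x).

Conclusion: No, this is NOT an identity.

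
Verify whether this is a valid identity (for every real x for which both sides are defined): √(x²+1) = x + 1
No, this is NOT an identity.

Claim: √(x²+1) = x + 1.
Test a specific point where both sides are defined: x = 3.
LHS = √(x²+1) ≈ 3.1623
RHS = x + 1 ≈ 4.0000
Since 3.1623 ≠ 4.0000, the equation fails at this point, so it cannot hold for every real x for which both sides are defined.
(x+1)² = x² + 2x + 1 ≠ x² + 1 unless x = 0.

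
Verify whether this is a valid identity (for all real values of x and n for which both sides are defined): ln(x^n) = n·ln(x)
Yes, this is an identity.

Claim: ln(x^n) = n·ln(x).
Reasoning: The right side requires x > 0. For x > 0, x^n = (e^(ln x))^n = e^(n·ln x), so taking ln of both sides gives ln(x^n) = n·ln(x).
So the two sides agree for all real values of x and n for which both sides are defined.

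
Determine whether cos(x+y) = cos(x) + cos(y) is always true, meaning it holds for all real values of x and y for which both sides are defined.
Claim: cos(x+y) = cos(x) + cos(y).
Test a specific point where both sides are defined: x = -π/3, y = π/4.
LHS = cos(x+y) ≈ 0.9659
RHS = cos(x) + cos(y) ≈ 1.2071
Since 0.9659 ≠ 1.2071, the equation fails at this point, so it cannot hold for all real values of x and y for which both sides are defined.
The correct expansion is cos(x+y) = cos(x)cos(y) - sin(x)sin(y); cosine is not additive.

Conclusion: No, this is NOT an identity.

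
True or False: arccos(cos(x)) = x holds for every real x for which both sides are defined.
Claim: arccos(cos(x)) = x.
Test a specific point where both sides are defined: x = -π/4.
LHS = arccos(cos(x)) ≈ 0.7854
RHS = x ≈ -0.7854
Since 0.7854 ≠ -0.7854, the equation fails at this point, so it cannot hold for every real x for which both sides are defined.
arccos only returns values in [0, π], so arccos(cos(x)) = x holds only for x in that interval, not for all real x.

Conclusion: False.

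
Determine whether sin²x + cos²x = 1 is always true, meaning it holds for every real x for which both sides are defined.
Claim: sin²x + cos²x = 1.
Reasoning: The point (cos x, sin x) lies on the unit circle X² + Y² = 1, so cos²x + sin²x = 1 for every real x.
So the two sides agree for every real x for which both sides are defined.

Conclusion: Yes, this is an identity.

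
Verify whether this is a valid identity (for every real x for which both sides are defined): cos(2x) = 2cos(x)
No, this is NOT an identity.

Claim: cos(2x) = 2cos(x).
Test a specific point where both sides are defined: x = π/4.
LHS = cos(2x) ≈ 0.0000
RHS = 2cos(x) ≈ 1.4142
Since 0.0000 ≠ 1.4142, the equation fails at this point, so it cannot hold for every real x for which both sides are defined.
The correct double-angle formula is cos(2x) = cos²x - sin²x.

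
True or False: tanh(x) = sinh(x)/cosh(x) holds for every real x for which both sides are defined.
True.

Claim: tanh(x) = sinh(x)/cosh(x).
Reasoning: tanh(x) is defined as sinh(x)/cosh(x) = (e^x - e^-x)/(e^x + e^-x); cosh(x) ≥ 1 is never zero, so this holds for every real x.
So the two sides agree for every real x for which both sides are defined.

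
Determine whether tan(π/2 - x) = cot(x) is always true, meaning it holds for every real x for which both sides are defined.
Yes, this is an identity.

Claim: tan(π/2 - x) = cot(x).
Reasoning: tan(π/2 - x) = sin(π/2 - x)/cos(π/2 - x) = cos(x)/sin(x) = cot(x), using the cofunction identities sin(π/2 - x) = cos(x) and cos(π/2 - x) = sin(x).
So the two sides agree for every real x for which both sides are defined.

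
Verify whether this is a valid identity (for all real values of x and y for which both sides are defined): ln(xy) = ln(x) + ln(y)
Claim: ln(xy) = ln(x) + ln(y).
Reasoning: Both sides are simultaneously defined only when x, y > 0. Write x = e^p, y = e^q (p = ln x, q = ln y). Then xy = e^p · e^q = e^(p+q), so ln(xy) = p + q = ln(x) + ln(y).
So the two sides agree for all real values of x and y for which both sides are defined.

Conclusion: Yes, this is an identity.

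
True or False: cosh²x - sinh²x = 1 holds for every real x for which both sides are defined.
True.

Claim: cosh²x - sinh²x = 1.
Reasoning: With cosh(x) = (e^x + e^-x)/2 and sinh(x) = (e^x - e^-x)/2: cosh²x = (e^(2x) + 2 + e^(-2x))/4 and sinh²x = (e^(2x) - 2 + e^(-2x))/4. Subtracting leaves 4/4 = 1.
So the two sides agree for every real x for which both sides are defined.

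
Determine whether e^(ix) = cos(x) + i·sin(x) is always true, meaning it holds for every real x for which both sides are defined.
Yes, this is an identity.

Claim: e^(ix) = cos(x) + i·sin(x).
Reasoning: Euler's formula. Expand e^(ix) = Σ (ix)^k / k!. Since i² = -1, the even-k terms are Σ (-1)^m x^(2m)/(2m)! = cos(x) and the odd-k terms are i · Σ (-1)^m x^(2m+1)/(2m+1)! = i·sin(x).
So the two sides agree for every real x for which both sides are defined.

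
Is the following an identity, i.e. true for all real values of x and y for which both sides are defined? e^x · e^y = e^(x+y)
Claim: e^x · e^y = e^(x+y).
Reasoning: This is the law of exponents for a common base: multiplying powers adds exponents. E.g. from the series, (Σ x^j/j!)(Σ y^k/k!) = Σ_m (Σ_{j+k=m} x^j y^k/(j!k!)) = Σ_m (x+y)^m/m! by the binomial theorem.
So the two sides agree for all real values of x and y for which both sides are defined.

Conclusion: Yes, this is an identity.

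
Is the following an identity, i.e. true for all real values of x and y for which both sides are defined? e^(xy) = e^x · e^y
No, this is NOT an identity.

Claim: e^(xy) = e^x · e^y.
Test a specific point where both sides are defined: x = 2, y = -1.
LHS = e^(xy) ≈ 0.1353
RHS = e^x · e^y ≈ 2.7183
Since 0.1353 ≠ 2.7183, the equation fails at this point, so it cannot hold for all real values of x and y for which both sides are defined.
e^x · e^y = e^(x+y), not e^(xy).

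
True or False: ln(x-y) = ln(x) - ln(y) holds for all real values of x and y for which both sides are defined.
Claim: ln(x-y) = ln(x) - ln(y).
Test a specific point where both sides are defined: x = 2, y = 1.
LHS = ln(x-y) ≈ 0.0000
RHS = ln(x) - ln(y) ≈ 0.6931
Since 0.0000 ≠ 0.6931, the equation fails at this point, so it cannot hold for all real values of x and y for which both sides are defined.
ln(x) - ln(y) = ln(x/y), not ln(x-y).

Conclusion: False.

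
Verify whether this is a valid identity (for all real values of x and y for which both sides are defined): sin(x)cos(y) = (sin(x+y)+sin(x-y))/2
Yes, this is an identity.

Claim: sin(x)cos(y) = (sin(x+y)+sin(x-y))/2.
Reasoning: sin(x+y) = sin(x)cos(y) + cos(x)sin(y) and sin(x-y) = sin(x)cos(y) - cos(x)sin(y). Adding, sin(x+y) + sin(x-y) = 2sin(x)cos(y); divide by 2.
So the two sides agree for all real values of x and y for which both sides are defined.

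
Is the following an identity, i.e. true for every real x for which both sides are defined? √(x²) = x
No, this is NOT an identity.

Claim: √(x²) = x.
Test a specific point where both sides are defined: x = -1.
LHS = √(x²) ≈ 1.0000
RHS = x ≈ -1.0000
Since 1.0000 ≠ -1.0000, the equation fails at this point, so it cannot hold for every real x for which both sides are defined.
√(x²) = |x|, which differs from x whenever x < 0 (both sides are defined for every real x).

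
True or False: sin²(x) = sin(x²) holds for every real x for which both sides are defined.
False.

Claim: sin²(x) = sin(x²).
Test a specific point where both sides are defined: x = -π/6.
LHS = sin²(x) ≈ 0.2500
RHS = sin(x²) ≈ 0.2707
Since 0.2500 ≠ 0.2707, the equation fails at this point, so it cannot hold for every real x for which both sides are defined.
sin²(x) means (sin x)², squaring the output; sin(x²) squares the input. These are different functions.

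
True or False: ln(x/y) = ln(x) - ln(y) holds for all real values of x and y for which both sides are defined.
True.

Claim: ln(x/y) = ln(x) - ln(y).
Reasoning: Both sides are simultaneously defined only when x, y > 0. Write x = e^p, y = e^q. Then x/y = e^(p-q), so ln(x/y) = p - q = ln(x) - ln(y).
So the two sides agree for all real values of x and y for which both sides are defined.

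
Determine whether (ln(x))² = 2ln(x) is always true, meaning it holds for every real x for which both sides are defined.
No, this is NOT an identity.

Claim: (ln(x))² = 2ln(x).
Test a specific point where both sides are defined: x = 2.
LHS = (ln(x))² ≈ 0.4805
RHS = 2ln(x) ≈ 1.3863
Since 0.4805 ≠ 1.3863, the equation fails at this point, so it cannot hold for every real x for which both sides are defined.
2ln(x) equals ln(x²), which is not the same as (ln x)².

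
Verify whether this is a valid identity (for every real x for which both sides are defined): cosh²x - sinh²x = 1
Yes, this is an identity.

Claim: cosh²x - sinh²x = 1.
Reasoning: With cosh(x) = (e^x + e^-x)/2 and sinh(x) = (e^x - e^-x)/2: cosh²x = (e^(2x) + 2 + e^(-2x))/4 and sinh²x = (e^(2x) - 2 + e^(-2x))/4. Subtracting leaves 4/4 = 1.
So the two sides agree for every real x for which both sides are defined.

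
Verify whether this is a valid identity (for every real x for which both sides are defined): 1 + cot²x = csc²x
Yes, this is an identity.

Claim: 1 + cot²x = csc²x.
Reasoning: Start from sin²x + cos²x = 1 and divide every term by sin²x (allowed wherever cot x and csc x are defined): 1 + cot²x = 1/sin²x = csc²x.
So the two sides agree for every real x for which both sides are defined.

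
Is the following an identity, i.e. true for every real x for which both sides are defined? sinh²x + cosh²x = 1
Claim: sinh²x + cosh²x = 1.
Test a specific point where both sides are defined: x = 2.
LHS = sinh²x + cosh²x ≈ 27.3082
RHS = 1 ≈ 1.0000
Since 27.3082 ≠ 1.0000, the equation fails at this point, so it cannot hold for every real x for which both sides are defined.
The correct hyperbolic identity is cosh²x - sinh²x = 1 (a difference); the sum sinh²x + cosh²x equals cosh(2x).

Conclusion: No, this is NOT an identity.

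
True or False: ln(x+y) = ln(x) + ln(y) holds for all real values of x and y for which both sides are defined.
Claim: ln(x+y) = ln(x) + ln(y).
Test a specific point where both sides are defined: x = 5, y = 3.
LHS = ln(x+y) ≈ 2.0794
RHS = ln(x) + ln(y) ≈ 2.7081
Since 2.0794 ≠ 2.7081, the equation fails at this point, so it cannot hold for all real values of x and y for which both sides are defined.
ln(x) + ln(y) = ln(xy), not ln(x+y).

Conclusion: False.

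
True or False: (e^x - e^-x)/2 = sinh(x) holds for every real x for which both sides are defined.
Claim: (e^x - e^-x)/2 = sinh(x).
Reasoning: This is exactly the definition of the hyperbolic sine: sinh(x) := (e^x - e^-x)/2.
So the two sides agree for every real x for which both sides are defined.

Conclusion: True.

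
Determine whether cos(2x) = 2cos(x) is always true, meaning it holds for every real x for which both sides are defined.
No, this is NOT an identity.

Claim: cos(2x) = 2cos(x).
Test a specific point where both sides are defined: x = π/6.
LHS = cos(2x) ≈ 0.5000
RHS = 2cos(x) ≈ 1.7321
Since 0.5000 ≠ 1.7321, the equation fails at this point, so it cannot hold for every real x for which both sides are defined.
The correct double-angle formula is cos(2x) = cos²x - sin²x.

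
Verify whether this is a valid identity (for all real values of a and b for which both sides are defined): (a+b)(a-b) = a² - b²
Claim: (a+b)(a-b) = a² - b².
Reasoning: Expand: (a+b)(a-b) = a² - ab + ba - b² = a² - b² (the cross terms cancel).
So the two sides agree for all real values of a and b for which both sides are defined.

Conclusion: Yes, this is an identity.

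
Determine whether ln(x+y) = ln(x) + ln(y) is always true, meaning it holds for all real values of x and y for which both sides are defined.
No, this is NOT an identity.

Claim: ln(x+y) = ln(x) + ln(y).
Test a specific point where both sides are defined: x = 1, y = 3.
LHS = ln(x+y) ≈ 1.3863
RHS = ln(x) + ln(y) ≈ 1.0986
Since 1.3863 ≠ 1.0986, the equation fails at this point, so it cannot hold for all real values of x and y for which both sides are defined.
ln(x) + ln(y) = ln(xy), not ln(x+y).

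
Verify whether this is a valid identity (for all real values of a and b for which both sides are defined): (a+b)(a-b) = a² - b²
Yes, this is an identity.

Claim: (a+b)(a-b) = a² - b².
Reasoning: Expand: (a+b)(a-b) = a² - ab + ba - b² = a² - b² (the cross terms cancel).
So the two sides agree for all real values of a and b for which both sides are defined.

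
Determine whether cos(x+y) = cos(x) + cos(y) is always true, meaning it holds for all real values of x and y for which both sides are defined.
No, this is NOT an identity.

Claim: cos(x+y) = cos(x) + cos(y).
Test a specific point where both sides are defined: x = π/4, y = π/6.
LHS = cos(x+y) ≈ 0.2588
RHS = cos(x) + cos(y) ≈ 1.5731
Since 0.2588 ≠ 1.5731, the equation fails at this point, so it cannot hold for all real values of x and y for which both sides are defined.
The correct expansion is cos(x+y) = cos(x)cos(y) - sin(x)sin(y); cosine is not additive.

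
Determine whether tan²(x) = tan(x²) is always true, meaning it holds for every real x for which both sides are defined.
No, this is NOT an identity.

Claim: tan²(x) = tan(x²).
Test a specific point where both sides are defined: x = 3π/4.
LHS = tan²(x) ≈ 1.0000
RHS = tan(x²) ≈ -0.8977
Since 1.0000 ≠ -0.8977, the equation fails at this point, so it cannot hold for every real x for which both sides are defined.
tan²(x) means (tan x)², squaring the output; tan(x²) squares the input. These are different functions.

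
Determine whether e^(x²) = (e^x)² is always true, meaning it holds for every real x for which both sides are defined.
Claim: e^(x²) = (e^x)².
Test a specific point where both sides are defined: x = 3.
LHS = e^(x²) ≈ 8103.0839
RHS = (e^x)² ≈ 403.4288
Since 8103.0839 ≠ 403.4288, the equation fails at this point, so it cannot hold for every real x for which both sides are defined.
(e^x)² = e^(2x), and 2x ≠ x² in general.

Conclusion: No, this is NOT an identity.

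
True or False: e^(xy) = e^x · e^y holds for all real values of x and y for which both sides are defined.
False.

Claim: e^(xy) = e^x · e^y.
Test a specific point where both sides are defined: x = -2, y = 1.
LHS = e^(xy) ≈ 0.1353
RHS = e^x · e^y ≈ 0.3679
Since 0.1353 ≠ 0.3679, the equation fails at this point, so it cannot hold for all real values of x and y for which both sides are defined.
e^x · e^y = e^(x+y), not e^(xy).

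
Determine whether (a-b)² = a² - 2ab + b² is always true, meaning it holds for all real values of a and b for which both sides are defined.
Claim: (a-b)² = a² - 2ab + b².
Reasoning: Expand: (a-b)² = (a-b)(a-b) = a·a - a·b - b·a + b·b = a² - 2ab + b².
So the two sides agree for all real values of a and b for which both sides are defined.

Conclusion: Yes, this is an identity.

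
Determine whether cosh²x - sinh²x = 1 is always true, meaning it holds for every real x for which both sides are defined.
Yes, this is an identity.

Claim: cosh²x - sinh²x = 1.
Reasoning: With cosh(x) = (e^x + e^-x)/2 and sinh(x) = (e^x - e^-x)/2: cosh²x = (e^(2x) + 2 + e^(-2x))/4 and sinh²x = (e^(2x) - 2 + e^(-2x))/4. Subtracting leaves 4/4 = 1.
So the two sides agree for every real x for which both sides are defined.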